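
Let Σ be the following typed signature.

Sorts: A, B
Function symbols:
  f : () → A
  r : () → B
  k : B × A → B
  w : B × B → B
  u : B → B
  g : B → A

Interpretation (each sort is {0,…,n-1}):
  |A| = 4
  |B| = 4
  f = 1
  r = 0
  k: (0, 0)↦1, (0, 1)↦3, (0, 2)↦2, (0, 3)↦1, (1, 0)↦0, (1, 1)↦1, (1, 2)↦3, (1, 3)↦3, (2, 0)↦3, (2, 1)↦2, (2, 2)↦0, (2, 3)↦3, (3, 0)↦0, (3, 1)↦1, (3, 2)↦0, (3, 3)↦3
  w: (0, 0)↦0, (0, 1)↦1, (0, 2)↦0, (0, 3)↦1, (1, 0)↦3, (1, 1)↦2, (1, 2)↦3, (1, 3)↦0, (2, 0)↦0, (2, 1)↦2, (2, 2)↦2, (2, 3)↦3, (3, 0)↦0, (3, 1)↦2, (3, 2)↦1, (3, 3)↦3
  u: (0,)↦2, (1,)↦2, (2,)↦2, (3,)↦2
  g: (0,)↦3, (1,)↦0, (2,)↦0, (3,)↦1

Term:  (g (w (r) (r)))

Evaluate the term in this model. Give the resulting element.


  r = 0
  r = 0
  (w (r) (r)) = w(0, 0) = 0
  (g (w (r) (r))) = g(0,) = 3

value = 3


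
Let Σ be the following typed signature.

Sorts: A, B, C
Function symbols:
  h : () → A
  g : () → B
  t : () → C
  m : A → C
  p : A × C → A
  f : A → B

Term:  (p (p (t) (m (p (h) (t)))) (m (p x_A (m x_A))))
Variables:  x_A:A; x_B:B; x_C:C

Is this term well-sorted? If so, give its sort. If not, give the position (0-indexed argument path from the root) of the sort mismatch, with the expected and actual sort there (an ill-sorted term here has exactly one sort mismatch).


ill-sorted at position [0, 0]: expected A, got C

    (t) : C
        (h) : A
        (t) : C
      (p (h) (t)) : A
    (m (p (h) (t))) : C
  (p (t) (m (p (h) (t)))) : ✗ arg 0 at [0, 0] has sort C, expected A
      x_A : A
        x_A : A
      (m x_A) : C
    (p x_A (m x_A)) : A
  (m (p x_A (m x_A))) : C


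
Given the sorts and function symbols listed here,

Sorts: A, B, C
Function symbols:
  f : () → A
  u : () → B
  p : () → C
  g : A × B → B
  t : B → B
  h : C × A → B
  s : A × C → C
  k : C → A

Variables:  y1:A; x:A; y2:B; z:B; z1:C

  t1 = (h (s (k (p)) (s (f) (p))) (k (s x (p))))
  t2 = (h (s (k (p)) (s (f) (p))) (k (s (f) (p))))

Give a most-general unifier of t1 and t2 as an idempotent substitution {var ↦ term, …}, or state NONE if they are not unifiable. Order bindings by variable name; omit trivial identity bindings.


{x ↦ (f)}


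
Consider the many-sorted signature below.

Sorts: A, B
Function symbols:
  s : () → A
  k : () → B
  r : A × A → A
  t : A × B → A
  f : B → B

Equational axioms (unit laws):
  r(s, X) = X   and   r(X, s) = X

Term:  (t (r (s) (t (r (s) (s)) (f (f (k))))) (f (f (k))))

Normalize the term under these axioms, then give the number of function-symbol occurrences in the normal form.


size = 9

1. (t (r (s) (t (r (s) (s)) (f (f (k))))) (f (f (k))))  →  (t (t (r (s) (s)) (f (f (k)))) (f (f (k))))
2. (t (t (r (s) (s)) (f (f (k)))) (f (f (k))))  →  (t (t (s) (f (f (k)))) (f (f (k))))
normal form: (t (t (s) (f (f (k)))) (f (f (k))))


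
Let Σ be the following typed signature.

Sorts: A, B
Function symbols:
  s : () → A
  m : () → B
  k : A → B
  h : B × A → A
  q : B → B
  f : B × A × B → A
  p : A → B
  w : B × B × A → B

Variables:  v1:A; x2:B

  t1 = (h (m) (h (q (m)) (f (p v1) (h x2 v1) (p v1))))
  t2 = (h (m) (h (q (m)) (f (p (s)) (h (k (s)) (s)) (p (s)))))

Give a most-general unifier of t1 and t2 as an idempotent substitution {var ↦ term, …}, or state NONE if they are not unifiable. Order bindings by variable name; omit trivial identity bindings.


{v1 ↦ (s), x2 ↦ (k (s))}


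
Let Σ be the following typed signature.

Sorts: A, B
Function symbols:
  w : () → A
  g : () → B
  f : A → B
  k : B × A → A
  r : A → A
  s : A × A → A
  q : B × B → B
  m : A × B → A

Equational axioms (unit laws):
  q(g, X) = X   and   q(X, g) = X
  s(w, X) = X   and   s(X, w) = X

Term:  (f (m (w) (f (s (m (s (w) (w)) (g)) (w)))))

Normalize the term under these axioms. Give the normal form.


1. (f (m (w) (f (s (m (s (w) (w)) (g)) (w)))))  →  (f (m (w) (f (m (s (w) (w)) (g)))))
2. (f (m (w) (f (m (s (w) (w)) (g)))))  →  (f (m (w) (f (m (w) (g)))))

normal form = (f (m (w) (f (m (w) (g)))))


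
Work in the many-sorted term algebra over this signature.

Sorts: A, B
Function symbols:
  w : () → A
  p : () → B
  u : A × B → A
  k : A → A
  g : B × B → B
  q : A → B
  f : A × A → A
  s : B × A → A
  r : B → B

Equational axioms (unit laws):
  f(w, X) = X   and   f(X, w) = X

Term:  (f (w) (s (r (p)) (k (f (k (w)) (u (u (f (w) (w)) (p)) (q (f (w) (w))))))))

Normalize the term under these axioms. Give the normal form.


normal form = (s (r (p)) (k (f (k (w)) (u (u (w) (p)) (q (w))))))

1. (f (w) (s (r (p)) (k (f (k (w)) (u (u (f (w) (w)) (p)) (q (f (w) (w))))))))  →  (s (r (p)) (k (f (k (w)) (u (u (f (w) (w)) (p)) (q (f (w) (w)))))))
2. (s (r (p)) (k (f (k (w)) (u (u (f (w) (w)) (p)) (q (f (w) (w)))))))  →  (s (r (p)) (k (f (k (w)) (u (u (w) (p)) (q (f (w) (w)))))))
3. (s (r (p)) (k (f (k (w)) (u (u (w) (p)) (q (f (w) (w)))))))  →  (s (r (p)) (k (f (k (w)) (u (u (w) (p)) (q (w))))))


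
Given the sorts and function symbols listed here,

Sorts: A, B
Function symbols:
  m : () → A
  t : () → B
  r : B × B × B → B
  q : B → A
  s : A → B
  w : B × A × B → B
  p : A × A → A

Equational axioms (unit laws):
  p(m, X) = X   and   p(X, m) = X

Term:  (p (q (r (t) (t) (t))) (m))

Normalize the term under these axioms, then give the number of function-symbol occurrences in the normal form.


size = 5

1. (p (q (r (t) (t) (t))) (m))  →  (q (r (t) (t) (t)))
normal form: (q (r (t) (t) (t)))


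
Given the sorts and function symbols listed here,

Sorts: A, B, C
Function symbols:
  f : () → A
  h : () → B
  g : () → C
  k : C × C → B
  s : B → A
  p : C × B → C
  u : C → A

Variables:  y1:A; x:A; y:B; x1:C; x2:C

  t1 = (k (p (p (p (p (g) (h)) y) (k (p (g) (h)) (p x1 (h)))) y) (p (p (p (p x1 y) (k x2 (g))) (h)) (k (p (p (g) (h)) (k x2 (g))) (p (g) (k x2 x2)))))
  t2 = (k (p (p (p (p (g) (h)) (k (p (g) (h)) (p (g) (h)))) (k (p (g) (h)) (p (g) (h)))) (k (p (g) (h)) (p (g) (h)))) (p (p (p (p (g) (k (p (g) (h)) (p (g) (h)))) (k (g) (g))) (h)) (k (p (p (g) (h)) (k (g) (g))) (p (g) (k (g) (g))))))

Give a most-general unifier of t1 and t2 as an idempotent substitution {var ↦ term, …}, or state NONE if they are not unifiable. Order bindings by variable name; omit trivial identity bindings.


{x1 ↦ (g), x2 ↦ (g), y ↦ (k (p (g) (h)) (p (g) (h)))}


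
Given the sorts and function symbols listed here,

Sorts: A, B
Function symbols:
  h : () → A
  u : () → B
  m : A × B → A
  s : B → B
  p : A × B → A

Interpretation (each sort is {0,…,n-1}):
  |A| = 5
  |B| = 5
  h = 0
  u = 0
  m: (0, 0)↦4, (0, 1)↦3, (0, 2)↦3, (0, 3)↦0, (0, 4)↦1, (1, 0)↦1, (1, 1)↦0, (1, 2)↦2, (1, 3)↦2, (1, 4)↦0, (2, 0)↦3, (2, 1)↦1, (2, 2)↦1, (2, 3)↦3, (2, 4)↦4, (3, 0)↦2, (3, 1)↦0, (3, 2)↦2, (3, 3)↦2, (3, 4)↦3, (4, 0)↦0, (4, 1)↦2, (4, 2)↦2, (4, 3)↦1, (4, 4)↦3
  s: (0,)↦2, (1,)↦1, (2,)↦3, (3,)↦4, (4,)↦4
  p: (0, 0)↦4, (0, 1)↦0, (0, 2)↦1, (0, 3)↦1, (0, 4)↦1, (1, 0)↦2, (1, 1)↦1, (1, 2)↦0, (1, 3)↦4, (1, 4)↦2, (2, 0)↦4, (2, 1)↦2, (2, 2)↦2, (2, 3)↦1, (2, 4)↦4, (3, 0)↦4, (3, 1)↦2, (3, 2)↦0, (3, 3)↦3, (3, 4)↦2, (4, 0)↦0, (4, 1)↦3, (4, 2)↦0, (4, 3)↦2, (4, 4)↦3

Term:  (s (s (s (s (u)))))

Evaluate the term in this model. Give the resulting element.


  u = 0
  (s (u)) = s(0,) = 2
  (s (s (u))) = s(2,) = 3
  (s (s (s (u)))) = s(3,) = 4
  (s (s (s (s (u))))) = s(4,) = 4

value = 4


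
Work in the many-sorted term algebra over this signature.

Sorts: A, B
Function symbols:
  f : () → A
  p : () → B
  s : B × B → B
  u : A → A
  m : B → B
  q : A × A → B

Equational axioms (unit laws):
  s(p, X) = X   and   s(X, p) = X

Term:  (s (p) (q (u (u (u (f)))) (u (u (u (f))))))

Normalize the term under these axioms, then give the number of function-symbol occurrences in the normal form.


1. (s (p) (q (u (u (u (f)))) (u (u (u (f))))))  →  (q (u (u (u (f)))) (u (u (u (f)))))
normal form: (q (u (u (u (f)))) (u (u (u (f)))))

size = 9


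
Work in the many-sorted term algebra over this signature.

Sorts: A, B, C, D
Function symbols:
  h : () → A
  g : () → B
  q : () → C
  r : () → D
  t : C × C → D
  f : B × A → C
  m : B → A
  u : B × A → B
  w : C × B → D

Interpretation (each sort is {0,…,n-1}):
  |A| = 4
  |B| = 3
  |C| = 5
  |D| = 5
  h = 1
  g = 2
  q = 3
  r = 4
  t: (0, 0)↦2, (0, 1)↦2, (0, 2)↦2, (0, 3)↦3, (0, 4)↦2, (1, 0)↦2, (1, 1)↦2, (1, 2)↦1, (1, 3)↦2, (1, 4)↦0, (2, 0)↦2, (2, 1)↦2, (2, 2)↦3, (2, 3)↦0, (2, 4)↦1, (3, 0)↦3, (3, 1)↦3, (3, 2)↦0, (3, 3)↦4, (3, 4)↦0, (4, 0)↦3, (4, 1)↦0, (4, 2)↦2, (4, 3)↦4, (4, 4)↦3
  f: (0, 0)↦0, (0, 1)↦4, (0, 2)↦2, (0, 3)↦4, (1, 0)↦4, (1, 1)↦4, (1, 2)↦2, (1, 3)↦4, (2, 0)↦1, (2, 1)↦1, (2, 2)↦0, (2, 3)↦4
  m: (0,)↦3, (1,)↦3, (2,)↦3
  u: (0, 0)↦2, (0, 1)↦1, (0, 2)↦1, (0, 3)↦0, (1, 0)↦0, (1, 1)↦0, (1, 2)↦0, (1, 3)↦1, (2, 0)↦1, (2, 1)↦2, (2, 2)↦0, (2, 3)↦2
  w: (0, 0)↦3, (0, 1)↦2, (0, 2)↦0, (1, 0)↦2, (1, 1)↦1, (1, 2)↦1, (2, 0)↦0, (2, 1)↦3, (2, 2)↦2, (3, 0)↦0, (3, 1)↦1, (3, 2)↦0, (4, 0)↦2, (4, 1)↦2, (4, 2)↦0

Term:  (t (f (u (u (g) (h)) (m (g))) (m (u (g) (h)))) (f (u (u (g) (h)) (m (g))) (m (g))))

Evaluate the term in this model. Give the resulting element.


value = 3

  g = 2
  h = 1
  (u (g) (h)) = u(2, 1) = 2
  g = 2
  (m (g)) = m(2,) = 3
  (u (u (g) (h)) (m (g))) = u(2, 3) = 2
  g = 2
  h = 1
  (u (g) (h)) = u(2, 1) = 2
  (m (u (g) (h))) = m(2,) = 3
  (f (u (u (g) (h)) (m (g))) (m (u (g) (h)))) = f(2, 3) = 4
  g = 2
  h = 1
  (u (g) (h)) = u(2, 1) = 2
  g = 2
  (m (g)) = m(2,) = 3
  (u (u (g) (h)) (m (g))) = u(2, 3) = 2
  g = 2
  (m (g)) = m(2,) = 3
  (f (u (u (g) (h)) (m (g))) (m (g))) = f(2, 3) = 4
  (t (f (u (u (g) (h)) (m (g))) (m (u (g) (h)))) (f (u (u (g) (h)) (m (g))) (m (g)))) = t(4, 4) = 3


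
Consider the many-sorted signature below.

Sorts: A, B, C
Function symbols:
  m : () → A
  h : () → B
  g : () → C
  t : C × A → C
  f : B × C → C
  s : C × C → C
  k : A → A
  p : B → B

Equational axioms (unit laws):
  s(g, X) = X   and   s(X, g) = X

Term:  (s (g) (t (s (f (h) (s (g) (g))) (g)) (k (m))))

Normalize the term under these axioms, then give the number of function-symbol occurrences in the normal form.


size = 6

1. (s (g) (t (s (f (h) (s (g) (g))) (g)) (k (m))))  →  (t (s (f (h) (s (g) (g))) (g)) (k (m)))
2. (t (s (f (h) (s (g) (g))) (g)) (k (m)))  →  (t (f (h) (s (g) (g))) (k (m)))
3. (t (f (h) (s (g) (g))) (k (m)))  →  (t (f (h) (g)) (k (m)))
normal form: (t (f (h) (g)) (k (m)))


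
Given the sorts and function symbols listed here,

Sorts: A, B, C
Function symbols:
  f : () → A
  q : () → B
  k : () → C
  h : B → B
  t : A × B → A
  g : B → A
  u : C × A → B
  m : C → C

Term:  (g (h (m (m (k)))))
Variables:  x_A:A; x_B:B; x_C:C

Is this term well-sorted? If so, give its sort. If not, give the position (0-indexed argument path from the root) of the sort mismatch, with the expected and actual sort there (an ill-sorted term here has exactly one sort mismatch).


ill-sorted at position [0, 0]: expected B, got C

        (k) : C
      (m (k)) : C
    (m (m (k))) : C
  (h (m (m (k)))) : ✗ arg 0 at [0, 0] has sort C, expected B


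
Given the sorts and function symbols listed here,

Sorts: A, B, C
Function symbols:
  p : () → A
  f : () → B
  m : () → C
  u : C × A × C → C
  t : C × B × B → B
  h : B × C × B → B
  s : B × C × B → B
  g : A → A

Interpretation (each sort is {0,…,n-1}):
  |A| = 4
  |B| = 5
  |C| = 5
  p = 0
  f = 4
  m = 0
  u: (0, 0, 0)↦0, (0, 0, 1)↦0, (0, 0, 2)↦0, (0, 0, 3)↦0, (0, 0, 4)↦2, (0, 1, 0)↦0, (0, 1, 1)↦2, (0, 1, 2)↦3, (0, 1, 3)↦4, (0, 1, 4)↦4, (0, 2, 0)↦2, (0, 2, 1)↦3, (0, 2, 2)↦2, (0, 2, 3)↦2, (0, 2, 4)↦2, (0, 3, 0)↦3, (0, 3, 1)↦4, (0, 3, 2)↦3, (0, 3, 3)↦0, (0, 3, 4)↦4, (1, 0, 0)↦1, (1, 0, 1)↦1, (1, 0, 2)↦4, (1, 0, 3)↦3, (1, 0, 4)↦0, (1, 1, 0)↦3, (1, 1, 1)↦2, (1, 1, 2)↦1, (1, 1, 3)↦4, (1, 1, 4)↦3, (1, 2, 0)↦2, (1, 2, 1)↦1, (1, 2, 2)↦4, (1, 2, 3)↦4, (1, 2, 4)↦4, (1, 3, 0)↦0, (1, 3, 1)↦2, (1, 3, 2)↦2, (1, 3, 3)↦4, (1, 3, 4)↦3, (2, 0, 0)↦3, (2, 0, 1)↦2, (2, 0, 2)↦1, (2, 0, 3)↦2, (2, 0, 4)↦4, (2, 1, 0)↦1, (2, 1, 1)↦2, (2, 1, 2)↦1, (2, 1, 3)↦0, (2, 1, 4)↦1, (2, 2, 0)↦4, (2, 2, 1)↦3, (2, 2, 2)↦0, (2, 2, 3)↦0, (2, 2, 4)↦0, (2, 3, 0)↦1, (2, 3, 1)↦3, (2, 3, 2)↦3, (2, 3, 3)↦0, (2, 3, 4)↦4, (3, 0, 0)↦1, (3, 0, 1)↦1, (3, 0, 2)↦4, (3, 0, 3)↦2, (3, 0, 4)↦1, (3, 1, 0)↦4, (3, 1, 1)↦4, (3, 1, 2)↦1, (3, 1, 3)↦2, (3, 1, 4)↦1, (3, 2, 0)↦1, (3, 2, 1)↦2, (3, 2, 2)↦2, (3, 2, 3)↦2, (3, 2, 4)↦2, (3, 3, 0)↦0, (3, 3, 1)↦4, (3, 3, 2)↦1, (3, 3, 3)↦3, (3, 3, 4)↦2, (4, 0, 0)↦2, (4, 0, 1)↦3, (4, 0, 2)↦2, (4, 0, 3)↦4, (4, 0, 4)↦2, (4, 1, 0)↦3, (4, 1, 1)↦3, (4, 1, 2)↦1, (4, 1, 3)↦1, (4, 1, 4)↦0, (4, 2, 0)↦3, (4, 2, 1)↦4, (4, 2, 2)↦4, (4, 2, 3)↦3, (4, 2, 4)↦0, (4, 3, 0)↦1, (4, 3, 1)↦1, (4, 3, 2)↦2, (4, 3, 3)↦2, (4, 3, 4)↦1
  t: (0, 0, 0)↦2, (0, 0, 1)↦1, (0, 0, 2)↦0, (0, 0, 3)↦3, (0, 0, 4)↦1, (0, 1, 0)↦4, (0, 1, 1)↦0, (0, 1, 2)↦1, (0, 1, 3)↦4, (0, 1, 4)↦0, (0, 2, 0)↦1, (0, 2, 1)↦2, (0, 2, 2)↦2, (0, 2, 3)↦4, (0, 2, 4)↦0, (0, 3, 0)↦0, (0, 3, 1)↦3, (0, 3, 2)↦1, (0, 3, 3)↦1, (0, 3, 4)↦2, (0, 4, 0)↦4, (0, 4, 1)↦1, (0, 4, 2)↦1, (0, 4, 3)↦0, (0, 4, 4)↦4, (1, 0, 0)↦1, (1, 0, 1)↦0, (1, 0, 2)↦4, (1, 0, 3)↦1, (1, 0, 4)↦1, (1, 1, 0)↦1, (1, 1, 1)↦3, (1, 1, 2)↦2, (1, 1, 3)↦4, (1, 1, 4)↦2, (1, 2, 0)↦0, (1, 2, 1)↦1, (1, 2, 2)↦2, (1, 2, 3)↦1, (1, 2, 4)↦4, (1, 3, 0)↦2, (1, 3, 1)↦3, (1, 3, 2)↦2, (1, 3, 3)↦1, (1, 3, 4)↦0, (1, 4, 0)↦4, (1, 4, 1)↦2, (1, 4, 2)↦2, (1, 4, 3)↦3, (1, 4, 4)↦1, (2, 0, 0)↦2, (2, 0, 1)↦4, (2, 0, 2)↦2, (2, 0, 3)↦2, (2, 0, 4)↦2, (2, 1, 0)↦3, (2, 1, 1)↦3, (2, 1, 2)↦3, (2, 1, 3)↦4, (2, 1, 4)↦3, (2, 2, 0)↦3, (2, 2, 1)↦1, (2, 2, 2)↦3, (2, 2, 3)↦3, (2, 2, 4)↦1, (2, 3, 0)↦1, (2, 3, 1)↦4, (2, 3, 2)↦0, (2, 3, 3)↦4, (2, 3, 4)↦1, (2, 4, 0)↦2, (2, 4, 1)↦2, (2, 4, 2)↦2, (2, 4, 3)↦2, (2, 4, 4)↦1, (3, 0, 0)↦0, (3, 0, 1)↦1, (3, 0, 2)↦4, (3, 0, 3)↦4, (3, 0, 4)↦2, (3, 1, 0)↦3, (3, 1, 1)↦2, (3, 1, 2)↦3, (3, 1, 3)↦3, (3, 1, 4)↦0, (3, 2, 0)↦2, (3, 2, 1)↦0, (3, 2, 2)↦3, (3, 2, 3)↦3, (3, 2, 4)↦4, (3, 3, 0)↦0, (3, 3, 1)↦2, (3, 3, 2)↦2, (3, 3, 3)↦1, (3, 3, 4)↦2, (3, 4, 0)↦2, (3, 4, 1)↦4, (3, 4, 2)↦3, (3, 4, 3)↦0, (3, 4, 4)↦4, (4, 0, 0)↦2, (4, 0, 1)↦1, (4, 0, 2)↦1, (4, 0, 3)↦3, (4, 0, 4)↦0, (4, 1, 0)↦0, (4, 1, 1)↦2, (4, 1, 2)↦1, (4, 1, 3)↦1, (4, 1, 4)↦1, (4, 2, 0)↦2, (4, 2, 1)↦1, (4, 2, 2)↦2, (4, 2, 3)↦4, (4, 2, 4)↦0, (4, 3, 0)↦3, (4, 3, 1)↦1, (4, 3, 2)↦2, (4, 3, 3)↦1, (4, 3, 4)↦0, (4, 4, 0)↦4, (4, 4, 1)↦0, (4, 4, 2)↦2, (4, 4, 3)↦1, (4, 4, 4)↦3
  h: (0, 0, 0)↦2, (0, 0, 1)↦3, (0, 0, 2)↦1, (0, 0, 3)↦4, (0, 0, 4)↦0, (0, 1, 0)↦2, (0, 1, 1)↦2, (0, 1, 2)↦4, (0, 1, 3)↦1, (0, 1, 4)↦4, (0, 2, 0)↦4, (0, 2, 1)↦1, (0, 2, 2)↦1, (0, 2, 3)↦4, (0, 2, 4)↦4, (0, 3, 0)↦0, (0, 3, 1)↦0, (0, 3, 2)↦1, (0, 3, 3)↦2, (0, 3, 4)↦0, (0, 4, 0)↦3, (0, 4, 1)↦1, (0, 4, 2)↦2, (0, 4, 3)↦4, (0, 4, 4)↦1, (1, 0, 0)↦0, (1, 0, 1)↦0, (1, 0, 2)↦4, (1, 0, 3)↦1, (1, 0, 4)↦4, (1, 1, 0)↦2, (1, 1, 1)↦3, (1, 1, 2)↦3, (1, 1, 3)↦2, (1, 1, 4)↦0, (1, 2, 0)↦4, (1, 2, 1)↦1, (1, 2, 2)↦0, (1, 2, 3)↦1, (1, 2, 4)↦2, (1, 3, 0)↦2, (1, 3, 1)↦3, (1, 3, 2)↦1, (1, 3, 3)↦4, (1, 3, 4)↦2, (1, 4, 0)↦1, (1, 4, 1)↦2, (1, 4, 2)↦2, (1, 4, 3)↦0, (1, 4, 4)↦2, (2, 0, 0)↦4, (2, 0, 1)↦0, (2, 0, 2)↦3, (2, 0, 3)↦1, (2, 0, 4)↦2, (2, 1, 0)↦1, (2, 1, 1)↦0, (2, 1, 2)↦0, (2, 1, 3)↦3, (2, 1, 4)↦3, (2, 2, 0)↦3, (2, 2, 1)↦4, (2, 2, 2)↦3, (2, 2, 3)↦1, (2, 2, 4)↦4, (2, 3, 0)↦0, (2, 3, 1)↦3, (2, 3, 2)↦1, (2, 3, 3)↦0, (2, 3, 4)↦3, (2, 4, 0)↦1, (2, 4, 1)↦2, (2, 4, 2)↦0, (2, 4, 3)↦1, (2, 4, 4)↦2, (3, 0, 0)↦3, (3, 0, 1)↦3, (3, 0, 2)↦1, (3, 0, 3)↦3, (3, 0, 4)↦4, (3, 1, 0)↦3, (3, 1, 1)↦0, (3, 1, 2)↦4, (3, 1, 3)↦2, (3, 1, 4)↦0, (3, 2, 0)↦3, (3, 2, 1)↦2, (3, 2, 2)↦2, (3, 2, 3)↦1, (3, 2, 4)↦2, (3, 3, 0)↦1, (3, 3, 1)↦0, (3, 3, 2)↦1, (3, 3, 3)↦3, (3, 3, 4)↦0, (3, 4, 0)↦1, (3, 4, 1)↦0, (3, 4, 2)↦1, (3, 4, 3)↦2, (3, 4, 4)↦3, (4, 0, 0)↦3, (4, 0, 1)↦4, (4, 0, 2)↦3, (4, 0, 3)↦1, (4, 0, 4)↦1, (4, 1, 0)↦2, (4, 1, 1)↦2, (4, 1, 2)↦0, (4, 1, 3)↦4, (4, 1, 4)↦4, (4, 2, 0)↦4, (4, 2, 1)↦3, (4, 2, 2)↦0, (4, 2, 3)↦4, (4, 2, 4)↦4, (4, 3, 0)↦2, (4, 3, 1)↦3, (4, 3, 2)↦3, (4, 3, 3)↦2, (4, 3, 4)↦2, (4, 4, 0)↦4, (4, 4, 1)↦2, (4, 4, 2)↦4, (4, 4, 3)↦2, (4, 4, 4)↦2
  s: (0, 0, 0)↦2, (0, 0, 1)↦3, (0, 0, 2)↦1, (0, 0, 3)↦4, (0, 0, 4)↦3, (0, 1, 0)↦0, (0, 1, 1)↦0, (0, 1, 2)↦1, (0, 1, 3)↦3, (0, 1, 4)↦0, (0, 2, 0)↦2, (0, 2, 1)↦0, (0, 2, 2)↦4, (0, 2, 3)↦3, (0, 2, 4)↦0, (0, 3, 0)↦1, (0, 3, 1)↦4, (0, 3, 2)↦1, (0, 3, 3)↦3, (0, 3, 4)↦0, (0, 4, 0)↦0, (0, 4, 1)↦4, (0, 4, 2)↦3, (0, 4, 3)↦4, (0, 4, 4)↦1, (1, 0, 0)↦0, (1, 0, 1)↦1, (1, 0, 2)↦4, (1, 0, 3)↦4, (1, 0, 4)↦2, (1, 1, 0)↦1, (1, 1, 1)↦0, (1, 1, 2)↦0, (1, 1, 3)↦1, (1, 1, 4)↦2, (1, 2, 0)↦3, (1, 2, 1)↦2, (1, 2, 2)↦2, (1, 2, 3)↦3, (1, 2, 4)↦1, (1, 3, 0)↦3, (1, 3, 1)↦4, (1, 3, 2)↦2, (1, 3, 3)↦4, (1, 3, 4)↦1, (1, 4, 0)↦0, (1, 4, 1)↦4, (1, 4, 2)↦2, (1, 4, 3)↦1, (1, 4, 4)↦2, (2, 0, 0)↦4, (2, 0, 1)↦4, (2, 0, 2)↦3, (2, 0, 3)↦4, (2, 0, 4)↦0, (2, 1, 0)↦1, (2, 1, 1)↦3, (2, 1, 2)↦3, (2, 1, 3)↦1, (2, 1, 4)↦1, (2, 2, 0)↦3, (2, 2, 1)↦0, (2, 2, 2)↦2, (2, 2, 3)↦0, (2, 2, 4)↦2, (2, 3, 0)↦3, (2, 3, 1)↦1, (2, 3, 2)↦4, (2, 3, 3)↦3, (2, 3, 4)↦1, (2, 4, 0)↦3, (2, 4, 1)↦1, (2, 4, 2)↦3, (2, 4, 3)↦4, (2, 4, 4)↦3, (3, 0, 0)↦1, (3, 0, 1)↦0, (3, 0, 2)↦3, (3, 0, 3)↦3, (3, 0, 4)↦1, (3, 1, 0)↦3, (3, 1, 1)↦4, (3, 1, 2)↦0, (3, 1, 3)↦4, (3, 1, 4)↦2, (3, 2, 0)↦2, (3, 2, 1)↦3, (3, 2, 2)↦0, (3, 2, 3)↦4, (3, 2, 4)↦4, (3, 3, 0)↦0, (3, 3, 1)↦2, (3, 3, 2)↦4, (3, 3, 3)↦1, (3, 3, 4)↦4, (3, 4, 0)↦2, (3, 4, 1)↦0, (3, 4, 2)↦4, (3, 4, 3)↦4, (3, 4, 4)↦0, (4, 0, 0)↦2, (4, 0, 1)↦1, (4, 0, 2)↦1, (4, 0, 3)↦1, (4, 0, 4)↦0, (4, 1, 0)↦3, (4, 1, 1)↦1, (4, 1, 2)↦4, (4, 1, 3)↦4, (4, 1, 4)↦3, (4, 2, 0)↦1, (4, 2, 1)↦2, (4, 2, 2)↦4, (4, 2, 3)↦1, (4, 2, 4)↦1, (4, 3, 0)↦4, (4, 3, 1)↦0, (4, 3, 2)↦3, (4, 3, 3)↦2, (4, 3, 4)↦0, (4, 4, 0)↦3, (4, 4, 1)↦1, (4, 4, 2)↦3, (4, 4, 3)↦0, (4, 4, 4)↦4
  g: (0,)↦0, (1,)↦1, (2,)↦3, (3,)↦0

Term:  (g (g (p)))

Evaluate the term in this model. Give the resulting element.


value = 0

  p = 0
  (g (p)) = g(0,) = 0
  (g (g (p))) = g(0,) = 0


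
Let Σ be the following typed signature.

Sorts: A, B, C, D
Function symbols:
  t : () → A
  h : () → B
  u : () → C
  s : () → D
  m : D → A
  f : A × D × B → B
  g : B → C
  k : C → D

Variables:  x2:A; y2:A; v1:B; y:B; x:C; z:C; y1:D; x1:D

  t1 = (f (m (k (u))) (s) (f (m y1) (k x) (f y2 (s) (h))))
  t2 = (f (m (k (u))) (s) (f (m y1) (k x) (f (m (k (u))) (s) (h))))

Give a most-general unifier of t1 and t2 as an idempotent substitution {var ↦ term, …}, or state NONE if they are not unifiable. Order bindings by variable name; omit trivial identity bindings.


{y2 ↦ (m (k (u)))}


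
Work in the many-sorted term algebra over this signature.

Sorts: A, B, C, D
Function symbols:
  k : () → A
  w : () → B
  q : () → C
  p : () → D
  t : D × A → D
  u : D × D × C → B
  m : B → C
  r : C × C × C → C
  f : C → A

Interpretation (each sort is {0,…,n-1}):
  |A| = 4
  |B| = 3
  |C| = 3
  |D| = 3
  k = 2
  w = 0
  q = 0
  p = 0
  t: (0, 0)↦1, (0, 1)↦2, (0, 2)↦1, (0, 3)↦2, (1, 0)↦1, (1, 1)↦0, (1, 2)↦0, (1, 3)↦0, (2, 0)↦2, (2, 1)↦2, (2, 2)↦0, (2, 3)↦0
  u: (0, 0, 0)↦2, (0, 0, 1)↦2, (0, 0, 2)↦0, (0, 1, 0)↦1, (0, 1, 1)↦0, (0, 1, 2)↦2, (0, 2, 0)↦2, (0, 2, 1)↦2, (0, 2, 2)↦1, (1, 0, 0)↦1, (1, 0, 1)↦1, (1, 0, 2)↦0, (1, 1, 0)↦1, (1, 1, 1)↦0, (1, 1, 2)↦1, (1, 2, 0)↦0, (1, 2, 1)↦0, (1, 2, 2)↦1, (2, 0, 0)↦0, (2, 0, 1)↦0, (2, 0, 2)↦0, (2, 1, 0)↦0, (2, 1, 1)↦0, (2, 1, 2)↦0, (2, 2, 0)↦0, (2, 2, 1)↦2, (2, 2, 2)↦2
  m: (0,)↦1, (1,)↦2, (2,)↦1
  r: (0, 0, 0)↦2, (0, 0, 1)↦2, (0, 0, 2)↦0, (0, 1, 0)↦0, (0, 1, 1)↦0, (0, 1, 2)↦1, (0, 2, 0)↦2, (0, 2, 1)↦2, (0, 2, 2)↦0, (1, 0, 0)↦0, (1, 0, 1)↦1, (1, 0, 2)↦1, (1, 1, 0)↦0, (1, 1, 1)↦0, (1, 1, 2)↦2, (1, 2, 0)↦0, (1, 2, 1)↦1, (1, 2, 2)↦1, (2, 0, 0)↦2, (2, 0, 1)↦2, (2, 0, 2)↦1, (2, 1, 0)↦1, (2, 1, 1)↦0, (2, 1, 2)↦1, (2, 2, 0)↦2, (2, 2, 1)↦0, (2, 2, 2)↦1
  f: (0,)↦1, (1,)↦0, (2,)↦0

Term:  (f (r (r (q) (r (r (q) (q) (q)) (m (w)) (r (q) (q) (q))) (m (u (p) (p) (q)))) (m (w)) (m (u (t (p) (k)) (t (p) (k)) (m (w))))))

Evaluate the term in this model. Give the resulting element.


value = 1

  q = 0
  q = 0
  q = 0
  q = 0
  (r (q) (q) (q)) = r(0, 0, 0) = 2
  w = 0
  (m (w)) = m(0,) = 1
  q = 0
  q = 0
  q = 0
  (r (q) (q) (q)) = r(0, 0, 0) = 2
  (r (r (q) (q) (q)) (m (w)) (r (q) (q) (q))) = r(2, 1, 2) = 1
  p = 0
  p = 0
  q = 0
  (u (p) (p) (q)) = u(0, 0, 0) = 2
  (m (u (p) (p) (q))) = m(2,) = 1
  (r (q) (r (r (q) (q) (q)) (m (w)) (r (q) (q) (q))) (m (u (p) (p) (q)))) = r(0, 1, 1) = 0
  w = 0
  (m (w)) = m(0,) = 1
  p = 0
  k = 2
  (t (p) (k)) = t(0, 2) = 1
  p = 0
  k = 2
  (t (p) (k)) = t(0, 2) = 1
  w = 0
  (m (w)) = m(0,) = 1
  (u (t (p) (k)) (t (p) (k)) (m (w))) = u(1, 1, 1) = 0
  (m (u (t (p) (k)) (t (p) (k)) (m (w)))) = m(0,) = 1
  (r (r (q) (r (r (q) (q) (q)) (m (w)) (r (q) (q) (q))) (m (u (p) (p) (q)))) (m (w)) (m (u (t (p) (k)) (t (p) (k)) (m (w))))) = r(0, 1, 1) = 0
  (f (r (r (q) (r (r (q) (q) (q)) (m (w)) (r (q) (q) (q))) (m (u (p) (p) (q)))) (m (w)) (m (u (t (p) (k)) (t (p) (k)) (m (w)))))) = f(0,) = 1


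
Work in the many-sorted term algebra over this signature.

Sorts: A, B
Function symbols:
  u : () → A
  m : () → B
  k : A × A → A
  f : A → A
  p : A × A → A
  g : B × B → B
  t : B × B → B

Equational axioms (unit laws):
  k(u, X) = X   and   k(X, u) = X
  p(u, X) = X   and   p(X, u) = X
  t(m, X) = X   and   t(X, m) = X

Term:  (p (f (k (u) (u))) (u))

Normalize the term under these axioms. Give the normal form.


normal form = (f (u))

1. (p (f (k (u) (u))) (u))  →  (f (k (u) (u)))
2. (f (k (u) (u)))  →  (f (u))


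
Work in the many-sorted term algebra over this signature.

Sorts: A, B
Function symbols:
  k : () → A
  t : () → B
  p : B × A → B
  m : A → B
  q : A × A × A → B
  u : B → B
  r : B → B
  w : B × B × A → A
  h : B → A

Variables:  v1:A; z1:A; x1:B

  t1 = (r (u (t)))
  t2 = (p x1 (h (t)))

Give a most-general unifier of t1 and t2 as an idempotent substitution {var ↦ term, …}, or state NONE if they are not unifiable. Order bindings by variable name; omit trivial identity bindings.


NONE (not unifiable)

head clash or occurs-check failure — not unifiable


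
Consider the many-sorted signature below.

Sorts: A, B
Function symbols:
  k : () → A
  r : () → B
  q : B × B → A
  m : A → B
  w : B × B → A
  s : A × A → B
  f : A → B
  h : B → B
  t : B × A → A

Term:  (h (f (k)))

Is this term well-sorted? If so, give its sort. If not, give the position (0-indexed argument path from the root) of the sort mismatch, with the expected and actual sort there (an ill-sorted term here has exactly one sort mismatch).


    (k) : A
  (f (k)) : B
(h (f (k))) : B

well-sorted; sort = B


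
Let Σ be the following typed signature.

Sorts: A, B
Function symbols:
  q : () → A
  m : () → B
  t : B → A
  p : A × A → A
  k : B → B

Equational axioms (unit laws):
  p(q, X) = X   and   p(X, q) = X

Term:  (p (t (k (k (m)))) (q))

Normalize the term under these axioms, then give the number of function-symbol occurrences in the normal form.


1. (p (t (k (k (m)))) (q))  →  (t (k (k (m))))
normal form: (t (k (k (m))))

size = 4


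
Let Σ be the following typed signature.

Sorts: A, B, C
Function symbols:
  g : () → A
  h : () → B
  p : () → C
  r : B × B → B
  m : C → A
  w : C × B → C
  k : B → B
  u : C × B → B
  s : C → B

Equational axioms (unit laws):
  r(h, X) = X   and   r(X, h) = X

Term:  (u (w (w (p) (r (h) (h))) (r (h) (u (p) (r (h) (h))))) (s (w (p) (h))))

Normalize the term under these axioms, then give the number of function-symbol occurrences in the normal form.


1. (u (w (w (p) (r (h) (h))) (r (h) (u (p) (r (h) (h))))) (s (w (p) (h))))  →  (u (w (w (p) (h)) (r (h) (u (p) (r (h) (h))))) (s (w (p) (h))))
2. (u (w (w (p) (h)) (r (h) (u (p) (r (h) (h))))) (s (w (p) (h))))  →  (u (w (w (p) (h)) (u (p) (r (h) (h)))) (s (w (p) (h))))
3. (u (w (w (p) (h)) (u (p) (r (h) (h)))) (s (w (p) (h))))  →  (u (w (w (p) (h)) (u (p) (h))) (s (w (p) (h))))
normal form: (u (w (w (p) (h)) (u (p) (h))) (s (w (p) (h))))

size = 12


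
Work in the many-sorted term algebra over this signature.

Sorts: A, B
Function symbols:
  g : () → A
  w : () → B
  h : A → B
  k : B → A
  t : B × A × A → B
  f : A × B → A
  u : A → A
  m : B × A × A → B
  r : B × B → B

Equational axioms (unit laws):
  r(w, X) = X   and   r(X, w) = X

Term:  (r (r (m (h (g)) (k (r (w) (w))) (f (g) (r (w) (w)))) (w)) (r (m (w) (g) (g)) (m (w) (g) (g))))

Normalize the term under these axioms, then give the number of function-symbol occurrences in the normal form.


1. (r (r (m (h (g)) (k (r (w) (w))) (f (g) (r (w) (w)))) (w)) (r (m (w) (g) (g)) (m (w) (g) (g))))  →  (r (m (h (g)) (k (r (w) (w))) (f (g) (r (w) (w)))) (r (m (w) (g) (g)) (m (w) (g) (g))))
2. (r (m (h (g)) (k (r (w) (w))) (f (g) (r (w) (w)))) (r (m (w) (g) (g)) (m (w) (g) (g))))  →  (r (m (h (g)) (k (w)) (f (g) (r (w) (w)))) (r (m (w) (g) (g)) (m (w) (g) (g))))
3. (r (m (h (g)) (k (w)) (f (g) (r (w) (w)))) (r (m (w) (g) (g)) (m (w) (g) (g))))  →  (r (m (h (g)) (k (w)) (f (g) (w))) (r (m (w) (g) (g)) (m (w) (g) (g))))
normal form: (r (m (h (g)) (k (w)) (f (g) (w))) (r (m (w) (g) (g)) (m (w) (g) (g))))

size = 18


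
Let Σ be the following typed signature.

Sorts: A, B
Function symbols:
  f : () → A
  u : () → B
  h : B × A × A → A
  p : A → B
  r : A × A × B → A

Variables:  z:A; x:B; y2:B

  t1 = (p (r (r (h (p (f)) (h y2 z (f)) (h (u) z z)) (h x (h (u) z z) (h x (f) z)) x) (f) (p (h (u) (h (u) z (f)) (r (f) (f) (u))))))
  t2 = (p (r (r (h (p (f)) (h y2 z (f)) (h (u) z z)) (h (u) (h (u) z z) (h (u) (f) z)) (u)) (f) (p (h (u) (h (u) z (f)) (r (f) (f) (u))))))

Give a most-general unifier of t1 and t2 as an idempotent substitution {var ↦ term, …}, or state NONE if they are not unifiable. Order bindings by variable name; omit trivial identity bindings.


{x ↦ (u)}


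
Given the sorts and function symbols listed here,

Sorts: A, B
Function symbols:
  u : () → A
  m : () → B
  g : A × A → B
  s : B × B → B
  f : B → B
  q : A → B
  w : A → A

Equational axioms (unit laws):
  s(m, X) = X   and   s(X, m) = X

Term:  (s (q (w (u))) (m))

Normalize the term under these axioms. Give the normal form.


1. (s (q (w (u))) (m))  →  (q (w (u)))

normal form = (q (w (u)))


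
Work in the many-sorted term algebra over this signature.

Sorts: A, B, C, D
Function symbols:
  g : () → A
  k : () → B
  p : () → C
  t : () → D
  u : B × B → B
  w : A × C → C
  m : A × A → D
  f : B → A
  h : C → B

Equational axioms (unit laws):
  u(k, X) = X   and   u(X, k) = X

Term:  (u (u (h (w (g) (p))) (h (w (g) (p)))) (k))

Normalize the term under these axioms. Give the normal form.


1. (u (u (h (w (g) (p))) (h (w (g) (p)))) (k))  →  (u (h (w (g) (p))) (h (w (g) (p))))

normal form = (u (h (w (g) (p))) (h (w (g) (p))))


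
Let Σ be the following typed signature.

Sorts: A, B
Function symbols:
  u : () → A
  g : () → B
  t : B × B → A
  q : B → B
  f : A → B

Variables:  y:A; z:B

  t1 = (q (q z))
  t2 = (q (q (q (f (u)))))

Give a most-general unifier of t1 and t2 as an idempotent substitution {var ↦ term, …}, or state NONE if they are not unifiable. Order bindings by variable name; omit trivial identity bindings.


{z ↦ (q (f (u)))}


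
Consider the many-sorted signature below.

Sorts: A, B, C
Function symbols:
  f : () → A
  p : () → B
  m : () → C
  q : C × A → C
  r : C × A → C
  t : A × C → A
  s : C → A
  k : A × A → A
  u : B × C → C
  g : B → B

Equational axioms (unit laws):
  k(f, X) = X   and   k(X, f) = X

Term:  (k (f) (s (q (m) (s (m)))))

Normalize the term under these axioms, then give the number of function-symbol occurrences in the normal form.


1. (k (f) (s (q (m) (s (m)))))  →  (s (q (m) (s (m))))
normal form: (s (q (m) (s (m))))

size = 5


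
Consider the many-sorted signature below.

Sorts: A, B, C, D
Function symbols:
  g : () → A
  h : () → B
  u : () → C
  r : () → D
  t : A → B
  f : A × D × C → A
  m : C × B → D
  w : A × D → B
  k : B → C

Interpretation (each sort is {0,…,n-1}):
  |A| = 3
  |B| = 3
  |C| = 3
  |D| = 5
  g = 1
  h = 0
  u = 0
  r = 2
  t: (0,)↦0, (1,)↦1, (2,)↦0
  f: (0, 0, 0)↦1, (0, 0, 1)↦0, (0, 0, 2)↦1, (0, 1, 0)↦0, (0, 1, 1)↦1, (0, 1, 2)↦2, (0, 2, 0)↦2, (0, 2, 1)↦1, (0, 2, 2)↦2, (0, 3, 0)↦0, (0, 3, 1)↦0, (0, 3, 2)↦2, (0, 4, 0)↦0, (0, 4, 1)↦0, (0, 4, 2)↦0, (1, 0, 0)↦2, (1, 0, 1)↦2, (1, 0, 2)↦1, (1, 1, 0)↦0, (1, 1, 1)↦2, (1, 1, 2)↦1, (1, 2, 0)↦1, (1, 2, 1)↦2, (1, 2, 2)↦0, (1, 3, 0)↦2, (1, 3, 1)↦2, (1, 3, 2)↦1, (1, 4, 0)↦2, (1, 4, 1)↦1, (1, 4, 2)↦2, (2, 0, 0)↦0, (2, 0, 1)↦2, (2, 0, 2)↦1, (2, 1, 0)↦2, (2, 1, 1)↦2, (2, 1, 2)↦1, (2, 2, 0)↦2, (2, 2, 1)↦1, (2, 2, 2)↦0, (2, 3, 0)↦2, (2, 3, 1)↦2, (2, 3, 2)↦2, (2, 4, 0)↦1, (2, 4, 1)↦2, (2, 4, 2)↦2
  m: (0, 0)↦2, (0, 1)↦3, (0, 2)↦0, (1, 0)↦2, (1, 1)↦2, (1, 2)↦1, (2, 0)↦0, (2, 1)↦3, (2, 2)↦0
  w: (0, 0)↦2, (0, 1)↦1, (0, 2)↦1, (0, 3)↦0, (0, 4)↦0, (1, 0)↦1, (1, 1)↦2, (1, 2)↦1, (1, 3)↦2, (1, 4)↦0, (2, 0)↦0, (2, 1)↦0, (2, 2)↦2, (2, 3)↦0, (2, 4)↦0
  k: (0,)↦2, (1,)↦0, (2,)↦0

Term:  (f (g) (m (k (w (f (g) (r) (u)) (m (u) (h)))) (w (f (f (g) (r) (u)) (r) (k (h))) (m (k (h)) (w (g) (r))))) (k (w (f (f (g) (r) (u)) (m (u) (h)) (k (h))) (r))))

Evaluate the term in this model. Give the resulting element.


value = 1

  g = 1
  g = 1
  r = 2
  u = 0
  (f (g) (r) (u)) = f(1, 2, 0) = 1
  u = 0
  h = 0
  (m (u) (h)) = m(0, 0) = 2
  (w (f (g) (r) (u)) (m (u) (h))) = w(1, 2) = 1
  (k (w (f (g) (r) (u)) (m (u) (h)))) = k(1,) = 0
  g = 1
  r = 2
  u = 0
  (f (g) (r) (u)) = f(1, 2, 0) = 1
  r = 2
  h = 0
  (k (h)) = k(0,) = 2
  (f (f (g) (r) (u)) (r) (k (h))) = f(1, 2, 2) = 0
  h = 0
  (k (h)) = k(0,) = 2
  g = 1
  r = 2
  (w (g) (r)) = w(1, 2) = 1
  (m (k (h)) (w (g) (r))) = m(2, 1) = 3
  (w (f (f (g) (r) (u)) (r) (k (h))) (m (k (h)) (w (g) (r)))) = w(0, 3) = 0
  (m (k (w (f (g) (r) (u)) (m (u) (h)))) (w (f (f (g) (r) (u)) (r) (k (h))) (m (k (h)) (w (g) (r))))) = m(0, 0) = 2
  g = 1
  r = 2
  u = 0
  (f (g) (r) (u)) = f(1, 2, 0) = 1
  u = 0
  h = 0
  (m (u) (h)) = m(0, 0) = 2
  h = 0
  (k (h)) = k(0,) = 2
  (f (f (g) (r) (u)) (m (u) (h)) (k (h))) = f(1, 2, 2) = 0
  r = 2
  (w (f (f (g) (r) (u)) (m (u) (h)) (k (h))) (r)) = w(0, 2) = 1
  (k (w (f (f (g) (r) (u)) (m (u) (h)) (k (h))) (r))) = k(1,) = 0
  (f (g) (m (k (w (f (g) (r) (u)) (m (u) (h)))) (w (f (f (g) (r) (u)) (r) (k (h))) (m (k (h)) (w (g) (r))))) (k (w (f (f (g) (r) (u)) (m (u) (h)) (k (h))) (r)))) = f(1, 2, 0) = 1


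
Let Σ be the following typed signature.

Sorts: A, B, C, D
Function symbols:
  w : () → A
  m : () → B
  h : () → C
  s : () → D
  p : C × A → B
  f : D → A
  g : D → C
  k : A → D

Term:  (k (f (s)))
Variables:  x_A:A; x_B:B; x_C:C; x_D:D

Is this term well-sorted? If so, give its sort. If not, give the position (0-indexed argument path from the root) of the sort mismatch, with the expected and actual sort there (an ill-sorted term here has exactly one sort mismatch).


    (s) : D
  (f (s)) : A
(k (f (s))) : D

well-sorted; sort = D


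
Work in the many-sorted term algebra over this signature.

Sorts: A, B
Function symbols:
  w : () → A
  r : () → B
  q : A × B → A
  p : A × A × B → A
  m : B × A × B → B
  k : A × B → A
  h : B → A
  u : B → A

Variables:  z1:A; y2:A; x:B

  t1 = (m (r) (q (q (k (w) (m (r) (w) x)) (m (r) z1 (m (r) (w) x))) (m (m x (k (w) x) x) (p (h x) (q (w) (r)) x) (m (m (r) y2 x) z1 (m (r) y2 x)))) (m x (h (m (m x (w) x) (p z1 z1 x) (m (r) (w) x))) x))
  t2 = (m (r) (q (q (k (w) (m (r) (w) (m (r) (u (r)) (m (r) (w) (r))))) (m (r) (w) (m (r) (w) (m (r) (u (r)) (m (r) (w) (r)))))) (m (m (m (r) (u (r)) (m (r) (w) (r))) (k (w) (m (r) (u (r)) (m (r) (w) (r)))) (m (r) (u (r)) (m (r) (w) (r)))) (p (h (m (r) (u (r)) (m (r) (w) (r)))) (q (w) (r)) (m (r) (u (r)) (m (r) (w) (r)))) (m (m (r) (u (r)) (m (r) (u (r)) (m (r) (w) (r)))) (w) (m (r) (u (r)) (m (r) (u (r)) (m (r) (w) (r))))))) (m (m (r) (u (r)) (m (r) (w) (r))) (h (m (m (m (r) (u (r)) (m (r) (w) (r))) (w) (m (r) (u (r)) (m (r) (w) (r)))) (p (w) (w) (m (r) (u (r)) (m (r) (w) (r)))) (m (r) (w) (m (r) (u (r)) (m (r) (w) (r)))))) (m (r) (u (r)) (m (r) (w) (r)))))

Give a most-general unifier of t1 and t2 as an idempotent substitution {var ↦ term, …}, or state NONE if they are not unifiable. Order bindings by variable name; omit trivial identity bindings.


{x ↦ (m (r) (u (r)) (m (r) (w) (r))), y2 ↦ (u (r)), z1 ↦ (w)}


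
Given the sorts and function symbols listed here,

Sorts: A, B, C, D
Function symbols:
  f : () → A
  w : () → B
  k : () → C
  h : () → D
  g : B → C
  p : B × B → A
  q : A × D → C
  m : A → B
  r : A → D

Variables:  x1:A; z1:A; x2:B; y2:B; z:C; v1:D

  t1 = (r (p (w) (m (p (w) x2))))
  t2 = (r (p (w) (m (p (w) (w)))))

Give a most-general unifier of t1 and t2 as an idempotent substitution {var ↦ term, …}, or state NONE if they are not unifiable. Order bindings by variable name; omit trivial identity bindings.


{x2 ↦ (w)}


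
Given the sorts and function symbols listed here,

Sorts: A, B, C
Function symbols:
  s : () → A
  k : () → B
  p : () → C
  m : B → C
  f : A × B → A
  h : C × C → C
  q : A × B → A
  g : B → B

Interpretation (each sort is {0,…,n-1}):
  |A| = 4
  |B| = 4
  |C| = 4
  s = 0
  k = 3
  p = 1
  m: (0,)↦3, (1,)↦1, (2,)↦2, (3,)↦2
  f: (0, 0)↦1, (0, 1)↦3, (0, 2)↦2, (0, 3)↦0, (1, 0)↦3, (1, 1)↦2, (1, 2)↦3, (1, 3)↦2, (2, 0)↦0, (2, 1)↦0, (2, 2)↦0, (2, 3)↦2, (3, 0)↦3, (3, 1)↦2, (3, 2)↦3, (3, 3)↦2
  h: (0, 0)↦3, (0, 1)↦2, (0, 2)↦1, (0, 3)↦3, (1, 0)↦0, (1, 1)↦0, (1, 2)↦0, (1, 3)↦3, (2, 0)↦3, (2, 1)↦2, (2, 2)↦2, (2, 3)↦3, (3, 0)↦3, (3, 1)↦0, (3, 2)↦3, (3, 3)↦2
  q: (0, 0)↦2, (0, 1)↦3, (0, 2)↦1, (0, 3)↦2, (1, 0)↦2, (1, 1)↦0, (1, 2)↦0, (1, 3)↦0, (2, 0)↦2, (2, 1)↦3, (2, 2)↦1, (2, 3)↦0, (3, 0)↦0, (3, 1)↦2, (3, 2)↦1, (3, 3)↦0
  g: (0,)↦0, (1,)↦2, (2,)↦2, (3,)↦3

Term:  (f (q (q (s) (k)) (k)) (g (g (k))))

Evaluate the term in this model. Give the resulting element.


  s = 0
  k = 3
  (q (s) (k)) = q(0, 3) = 2
  k = 3
  (q (q (s) (k)) (k)) = q(2, 3) = 0
  k = 3
  (g (k)) = g(3,) = 3
  (g (g (k))) = g(3,) = 3
  (f (q (q (s) (k)) (k)) (g (g (k)))) = f(0, 3) = 0

value = 0


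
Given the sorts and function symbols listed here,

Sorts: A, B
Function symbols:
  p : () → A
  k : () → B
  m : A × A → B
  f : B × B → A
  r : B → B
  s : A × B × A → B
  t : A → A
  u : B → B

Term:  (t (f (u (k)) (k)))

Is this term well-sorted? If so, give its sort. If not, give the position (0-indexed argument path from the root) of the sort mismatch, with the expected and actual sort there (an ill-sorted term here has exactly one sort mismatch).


well-sorted; sort = A

      (k) : B
    (u (k)) : B
    (k) : B
  (f (u (k)) (k)) : A
(t (f (u (k)) (k))) : A


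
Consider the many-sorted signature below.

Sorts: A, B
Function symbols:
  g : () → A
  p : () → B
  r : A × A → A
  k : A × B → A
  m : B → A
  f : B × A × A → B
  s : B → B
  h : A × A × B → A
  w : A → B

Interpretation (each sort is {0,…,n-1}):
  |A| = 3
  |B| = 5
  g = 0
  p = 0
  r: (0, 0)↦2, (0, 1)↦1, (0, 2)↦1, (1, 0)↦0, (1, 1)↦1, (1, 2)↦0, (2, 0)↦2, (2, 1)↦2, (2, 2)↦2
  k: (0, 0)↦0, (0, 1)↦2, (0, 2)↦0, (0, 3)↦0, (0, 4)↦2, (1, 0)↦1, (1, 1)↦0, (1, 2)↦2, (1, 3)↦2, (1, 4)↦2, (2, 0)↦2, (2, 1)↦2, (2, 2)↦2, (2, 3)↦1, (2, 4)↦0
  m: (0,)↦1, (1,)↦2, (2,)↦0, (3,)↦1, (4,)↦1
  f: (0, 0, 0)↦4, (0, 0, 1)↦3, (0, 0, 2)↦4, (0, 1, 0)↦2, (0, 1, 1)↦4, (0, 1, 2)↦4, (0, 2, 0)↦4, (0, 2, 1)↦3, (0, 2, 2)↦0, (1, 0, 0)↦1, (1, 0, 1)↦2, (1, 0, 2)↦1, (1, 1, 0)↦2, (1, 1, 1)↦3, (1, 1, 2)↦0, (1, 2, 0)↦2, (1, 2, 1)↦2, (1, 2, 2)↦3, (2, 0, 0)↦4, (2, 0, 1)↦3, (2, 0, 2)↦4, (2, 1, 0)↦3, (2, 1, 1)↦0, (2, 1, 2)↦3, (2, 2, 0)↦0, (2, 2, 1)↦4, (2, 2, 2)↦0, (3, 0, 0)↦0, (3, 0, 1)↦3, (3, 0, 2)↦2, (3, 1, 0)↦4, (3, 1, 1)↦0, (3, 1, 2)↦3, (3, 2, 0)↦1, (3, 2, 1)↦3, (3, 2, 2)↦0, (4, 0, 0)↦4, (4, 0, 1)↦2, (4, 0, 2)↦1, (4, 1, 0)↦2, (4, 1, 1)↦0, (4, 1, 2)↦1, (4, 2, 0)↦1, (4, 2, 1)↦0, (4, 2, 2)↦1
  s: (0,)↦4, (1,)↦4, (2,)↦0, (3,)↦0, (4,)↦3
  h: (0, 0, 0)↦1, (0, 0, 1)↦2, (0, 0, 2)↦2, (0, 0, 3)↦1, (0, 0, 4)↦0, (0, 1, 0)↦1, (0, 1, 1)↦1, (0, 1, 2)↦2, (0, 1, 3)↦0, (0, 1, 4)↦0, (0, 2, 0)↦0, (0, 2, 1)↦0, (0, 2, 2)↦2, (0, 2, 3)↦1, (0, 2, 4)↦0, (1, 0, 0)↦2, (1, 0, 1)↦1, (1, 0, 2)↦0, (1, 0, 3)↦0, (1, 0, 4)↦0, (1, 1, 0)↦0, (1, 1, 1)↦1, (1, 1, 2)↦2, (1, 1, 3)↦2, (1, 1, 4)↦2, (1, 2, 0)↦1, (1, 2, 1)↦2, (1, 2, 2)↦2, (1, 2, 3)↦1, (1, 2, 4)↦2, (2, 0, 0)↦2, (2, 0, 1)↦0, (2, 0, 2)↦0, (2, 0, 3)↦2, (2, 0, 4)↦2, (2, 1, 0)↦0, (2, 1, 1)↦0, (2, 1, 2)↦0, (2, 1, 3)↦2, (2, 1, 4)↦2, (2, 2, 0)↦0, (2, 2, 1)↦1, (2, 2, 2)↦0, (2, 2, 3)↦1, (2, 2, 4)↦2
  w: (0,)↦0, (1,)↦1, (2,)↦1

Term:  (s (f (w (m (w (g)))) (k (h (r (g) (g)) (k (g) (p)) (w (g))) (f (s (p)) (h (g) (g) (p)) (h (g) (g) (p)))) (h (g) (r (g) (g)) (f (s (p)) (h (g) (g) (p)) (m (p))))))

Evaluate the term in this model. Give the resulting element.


  g = 0
  (w (g)) = w(0,) = 0
  (m (w (g))) = m(0,) = 1
  (w (m (w (g)))) = w(1,) = 1
  g = 0
  g = 0
  (r (g) (g)) = r(0, 0) = 2
  g = 0
  p = 0
  (k (g) (p)) = k(0, 0) = 0
  g = 0
  (w (g)) = w(0,) = 0
  (h (r (g) (g)) (k (g) (p)) (w (g))) = h(2, 0, 0) = 2
  p = 0
  (s (p)) = s(0,) = 4
  g = 0
  g = 0
  p = 0
  (h (g) (g) (p)) = h(0, 0, 0) = 1
  g = 0
  g = 0
  p = 0
  (h (g) (g) (p)) = h(0, 0, 0) = 1
  (f (s (p)) (h (g) (g) (p)) (h (g) (g) (p))) = f(4, 1, 1) = 0
  (k (h (r (g) (g)) (k (g) (p)) (w (g))) (f (s (p)) (h (g) (g) (p)) (h (g) (g) (p)))) = k(2, 0) = 2
  g = 0
  g = 0
  g = 0
  (r (g) (g)) = r(0, 0) = 2
  p = 0
  (s (p)) = s(0,) = 4
  g = 0
  g = 0
  p = 0
  (h (g) (g) (p)) = h(0, 0, 0) = 1
  p = 0
  (m (p)) = m(0,) = 1
  (f (s (p)) (h (g) (g) (p)) (m (p))) = f(4, 1, 1) = 0
  (h (g) (r (g) (g)) (f (s (p)) (h (g) (g) (p)) (m (p)))) = h(0, 2, 0) = 0
  (f (w (m (w (g)))) (k (h (r (g) (g)) (k (g) (p)) (w (g))) (f (s (p)) (h (g) (g) (p)) (h (g) (g) (p)))) (h (g) (r (g) (g)) (f (s (p)) (h (g) (g) (p)) (m (p))))) = f(1, 2, 0) = 2
  (s (f (w (m (w (g)))) (k (h (r (g) (g)) (k (g) (p)) (w (g))) (f (s (p)) (h (g) (g) (p)) (h (g) (g) (p)))) (h (g) (r (g) (g)) (f (s (p)) (h (g) (g) (p)) (m (p)))))) = s(2,) = 0

value = 0


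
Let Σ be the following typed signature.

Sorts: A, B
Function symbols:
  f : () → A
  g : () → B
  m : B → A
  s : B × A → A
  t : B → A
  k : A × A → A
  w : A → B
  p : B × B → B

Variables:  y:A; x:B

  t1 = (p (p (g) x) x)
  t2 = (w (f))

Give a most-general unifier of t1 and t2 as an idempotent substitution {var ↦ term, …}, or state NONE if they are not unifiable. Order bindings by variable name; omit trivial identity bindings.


head clash or occurs-check failure — not unifiable

NONE (not unifiable)
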